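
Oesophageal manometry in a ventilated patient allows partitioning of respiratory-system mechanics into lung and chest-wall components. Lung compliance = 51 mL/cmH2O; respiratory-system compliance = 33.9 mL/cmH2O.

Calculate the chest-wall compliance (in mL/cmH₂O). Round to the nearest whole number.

1/Ccw = 1/Crs − 1/CL.
1/Ccw = 1/33.9 − 1/51 = 0.009891.
Ccw = 101.1 mL/cmH2O.

101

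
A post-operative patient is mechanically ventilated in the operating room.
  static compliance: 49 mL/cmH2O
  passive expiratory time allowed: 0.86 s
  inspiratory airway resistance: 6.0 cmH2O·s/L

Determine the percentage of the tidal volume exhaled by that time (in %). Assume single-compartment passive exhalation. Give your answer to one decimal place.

94.6

τ = R × C = 6.0 × 49 mL/cmH2O = 6.0 × 0.049 L/cmH2O = 0.294 s.
Passive exhalation: V(t)/V₀ = e^(−t/τ) = e^(−0.86/0.294) = 0.05366.
Fraction exhaled = 1 − 0.05366 = 0.9463 → 94.63%.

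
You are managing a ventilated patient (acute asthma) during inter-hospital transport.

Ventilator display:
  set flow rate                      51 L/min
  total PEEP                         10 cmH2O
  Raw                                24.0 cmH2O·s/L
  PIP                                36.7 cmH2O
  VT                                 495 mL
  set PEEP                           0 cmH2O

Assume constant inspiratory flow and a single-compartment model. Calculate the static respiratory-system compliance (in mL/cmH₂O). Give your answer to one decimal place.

78.6

Flow: 51 L/min ÷ 60 = 0.85 L/s.
Total PEEP = 10 cmH2O (set 0 + intrinsic 10); this is the baseline alveolar pressure.
Equation of motion (constant flow): PIP = Vt/C + R·V̇ + PEEP.
Vt/C = PIP − R·V̇ − PEEP = 36.7 − 24.0×0.85 − 10 = 36.7 − 20.4 − 10 = 6.3 cmH2O.
C = Vt / 6.3 = 495 / 6.3 = 78.571 mL/cmH2O.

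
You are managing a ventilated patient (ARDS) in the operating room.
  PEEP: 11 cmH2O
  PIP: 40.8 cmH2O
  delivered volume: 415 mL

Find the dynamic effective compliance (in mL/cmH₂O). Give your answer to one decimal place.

Dynamic compliance = Vt / (PIP − PEEP) = 415 / (40.8 − 11) = 415 / 29.8 = 13.926 mL/cmH2O.

13.9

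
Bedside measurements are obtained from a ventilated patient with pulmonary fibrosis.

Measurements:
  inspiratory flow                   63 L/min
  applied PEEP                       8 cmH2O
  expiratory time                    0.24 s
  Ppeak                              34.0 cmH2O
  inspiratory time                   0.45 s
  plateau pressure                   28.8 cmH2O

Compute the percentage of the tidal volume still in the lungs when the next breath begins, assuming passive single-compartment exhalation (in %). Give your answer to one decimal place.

11.8

Flow: 63 L/min ÷ 60 = 1.05 L/s.
Vt = flow × Ti = 1.05 L/s × 0.45 s × 1000 mL/L = 472.5 mL.
R = (PIP − Pplat)/V̇ = (34.0 − 28.8) / 1.05 = 5.2/1.05 = 4.952 cmH2O·s/L.
C = Vt/(Pplat − PEEP) = 472.5 / (28.8 − 8) = 472.5/20.8 = 22.716 mL/cmH2O.
τ = R × C = 4.952 × 0.02272 L/cmH2O = 0.1125 s.
Fraction remaining at end-expiration = e^(−Te/τ) = e^(−0.24/0.1125) = 0.1184 → 11.84%.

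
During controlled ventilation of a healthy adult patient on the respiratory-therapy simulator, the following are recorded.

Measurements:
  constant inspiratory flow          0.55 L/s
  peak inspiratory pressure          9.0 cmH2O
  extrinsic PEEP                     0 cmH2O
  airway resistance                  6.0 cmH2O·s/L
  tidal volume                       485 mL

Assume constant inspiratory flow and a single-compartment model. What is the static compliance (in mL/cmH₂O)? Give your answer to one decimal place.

85.1

Equation of motion (constant flow): PIP = Vt/C + R·V̇ + PEEP.
Vt/C = PIP − R·V̇ − PEEP = 9.0 − 6.0×0.55 − 0 = 9.0 − 3.3 − 0 = 5.7 cmH2O.
C = Vt / 5.7 = 485 / 5.7 = 85.088 mL/cmH2O.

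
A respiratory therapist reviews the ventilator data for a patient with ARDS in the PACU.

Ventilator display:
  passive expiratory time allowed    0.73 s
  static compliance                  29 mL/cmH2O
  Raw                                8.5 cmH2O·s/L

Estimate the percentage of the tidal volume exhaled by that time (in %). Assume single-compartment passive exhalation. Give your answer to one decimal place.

τ = R × C = 8.5 × 29 mL/cmH2O = 8.5 × 0.029 L/cmH2O = 0.2465 s.
Passive exhalation: V(t)/V₀ = e^(−t/τ) = e^(−0.73/0.2465) = 0.05174.
Fraction exhaled = 1 − 0.05174 = 0.9483 → 94.83%.

94.8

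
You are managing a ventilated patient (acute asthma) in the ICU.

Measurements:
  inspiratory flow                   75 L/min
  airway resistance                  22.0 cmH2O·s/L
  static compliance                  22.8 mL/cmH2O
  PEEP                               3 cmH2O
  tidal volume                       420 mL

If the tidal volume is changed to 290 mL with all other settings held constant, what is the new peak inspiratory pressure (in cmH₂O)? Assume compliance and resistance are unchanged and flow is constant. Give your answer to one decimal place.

43.2

Flow: 75 L/min ÷ 60 = 1.25 L/s.
PIP = Vt/C + R·V̇ + PEEP (constant-flow equation of motion).
Only the elastic term changes: ΔPIP = ΔVt / C = (290 − 420) / 22.8 = -5.702 cmH2O.
Original PIP = 420/22.8 + 22.0×1.25 + 3 = 48.921 cmH2O; new PIP = 48.921 + (-5.702) = 43.219 cmH2O.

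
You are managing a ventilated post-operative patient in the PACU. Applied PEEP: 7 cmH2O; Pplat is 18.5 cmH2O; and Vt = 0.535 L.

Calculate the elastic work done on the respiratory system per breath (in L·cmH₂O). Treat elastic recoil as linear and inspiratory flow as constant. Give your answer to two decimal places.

3.08

Elastic work ≈ ½ × (Pplat − PEEP) × Vt = 0.5 × (18.5 − 7) × 0.535 L = 0.5 × 11.5 × 0.535 = 3.076 L·cmH2O.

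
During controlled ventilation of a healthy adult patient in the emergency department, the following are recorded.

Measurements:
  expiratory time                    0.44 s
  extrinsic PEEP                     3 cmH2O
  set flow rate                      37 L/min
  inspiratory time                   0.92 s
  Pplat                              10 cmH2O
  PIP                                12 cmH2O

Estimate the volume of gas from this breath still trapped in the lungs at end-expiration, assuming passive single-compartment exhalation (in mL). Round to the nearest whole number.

106

Flow: 37 L/min ÷ 60 = 0.6167 L/s.
Vt = flow × Ti = 0.6167 L/s × 0.92 s × 1000 mL/L = 567.36 mL.
R = (PIP − Pplat)/V̇ = (12 − 10) / 0.6167 = 2.0/0.6167 = 3.243 cmH2O·s/L.
C = Vt/(Pplat − PEEP) = 567.36 / (10 − 3) = 567.36/7.0 = 81.051 mL/cmH2O.
τ = R × C = 3.243 × 0.08105 L/cmH2O = 0.2628 s.
Fraction remaining = e^(−Te/τ) = e^(−0.44/0.2628) = 0.1874.
Trapped volume = 567.36 × 0.1874 = 106.32 mL.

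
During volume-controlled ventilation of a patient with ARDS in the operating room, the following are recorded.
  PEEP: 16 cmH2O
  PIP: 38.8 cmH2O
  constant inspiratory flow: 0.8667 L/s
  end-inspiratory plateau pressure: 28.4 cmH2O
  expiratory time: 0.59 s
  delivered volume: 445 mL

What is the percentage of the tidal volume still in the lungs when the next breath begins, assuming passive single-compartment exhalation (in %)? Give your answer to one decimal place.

25.4

R = (PIP − Pplat)/V̇ = (38.8 − 28.4) / 0.8667 = 10.4/0.8667 = 12.0 cmH2O·s/L.
C = Vt/(Pplat − PEEP) = 445.0 / (28.4 − 16) = 445.0/12.4 = 35.887 mL/cmH2O.
τ = R × C = 12.0 × 0.03589 L/cmH2O = 0.4307 s.
Fraction remaining at end-expiration = e^(−Te/τ) = e^(−0.59/0.4307) = 0.2541 → 25.41%.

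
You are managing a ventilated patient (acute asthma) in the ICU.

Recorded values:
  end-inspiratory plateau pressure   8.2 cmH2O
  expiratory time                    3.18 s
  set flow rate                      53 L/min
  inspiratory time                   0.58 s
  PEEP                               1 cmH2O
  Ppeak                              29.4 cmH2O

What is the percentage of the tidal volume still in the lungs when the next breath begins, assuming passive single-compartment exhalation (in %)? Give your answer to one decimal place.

15.5

Flow: 53 L/min ÷ 60 = 0.8833 L/s.
Vt = flow × Ti = 0.8833 L/s × 0.58 s × 1000 mL/L = 512.31 mL.
R = (PIP − Pplat)/V̇ = (29.4 − 8.2) / 0.8833 = 21.2/0.8833 = 24.001 cmH2O·s/L.
C = Vt/(Pplat − PEEP) = 512.31 / (8.2 − 1) = 512.31/7.2 = 71.154 mL/cmH2O.
τ = R × C = 24.001 × 0.07115 L/cmH2O = 1.708 s.
Fraction remaining at end-expiration = e^(−Te/τ) = e^(−3.18/1.708) = 0.1554 → 15.54%.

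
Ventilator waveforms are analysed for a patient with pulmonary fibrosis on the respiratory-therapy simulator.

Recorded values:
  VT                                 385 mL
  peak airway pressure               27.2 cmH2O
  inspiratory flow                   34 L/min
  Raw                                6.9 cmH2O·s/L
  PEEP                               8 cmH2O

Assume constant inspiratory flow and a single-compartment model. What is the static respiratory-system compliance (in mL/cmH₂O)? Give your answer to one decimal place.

Flow: 34 L/min ÷ 60 = 0.5667 L/s.
Equation of motion (constant flow): PIP = Vt/C + R·V̇ + PEEP.
Vt/C = PIP − R·V̇ − PEEP = 27.2 − 6.9×0.5667 − 8 = 27.2 − 3.91 − 8 = 15.29 cmH2O.
C = Vt / 15.29 = 385 / 15.29 = 25.18 mL/cmH2O.

25.2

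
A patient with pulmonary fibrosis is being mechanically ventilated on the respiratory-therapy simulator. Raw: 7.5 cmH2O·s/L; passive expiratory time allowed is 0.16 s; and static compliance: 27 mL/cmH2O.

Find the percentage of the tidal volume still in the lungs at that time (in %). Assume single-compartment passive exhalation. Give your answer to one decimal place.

45.4

τ = R × C = 7.5 × 27 mL/cmH2O = 7.5 × 0.027 L/cmH2O = 0.2025 s.
Passive exhalation: V(t)/V₀ = e^(−t/τ) = e^(−0.16/0.2025) = 0.4538.
Fraction remaining = 0.4538 → 45.38%.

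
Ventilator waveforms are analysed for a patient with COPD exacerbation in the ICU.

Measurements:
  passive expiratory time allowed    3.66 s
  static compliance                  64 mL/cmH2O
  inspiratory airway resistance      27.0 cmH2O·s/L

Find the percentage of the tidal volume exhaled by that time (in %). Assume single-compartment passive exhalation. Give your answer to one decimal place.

τ = R × C = 27.0 × 64 mL/cmH2O = 27.0 × 0.064 L/cmH2O = 1.728 s.
Passive exhalation: V(t)/V₀ = e^(−t/τ) = e^(−3.66/1.728) = 0.1203.
Fraction exhaled = 1 − 0.1203 = 0.8797 → 87.97%.

88.0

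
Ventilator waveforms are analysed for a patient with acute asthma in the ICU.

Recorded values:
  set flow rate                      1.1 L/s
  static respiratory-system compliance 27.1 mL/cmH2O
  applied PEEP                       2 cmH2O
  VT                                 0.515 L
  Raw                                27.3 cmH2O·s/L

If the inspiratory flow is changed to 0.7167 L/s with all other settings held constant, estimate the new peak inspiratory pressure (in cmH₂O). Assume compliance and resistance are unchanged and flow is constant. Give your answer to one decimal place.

PIP = Vt/C + R·V̇ + PEEP (constant-flow equation of motion).
Only the resistive term changes: ΔPIP = R × ΔV̇ = 27.3 × (0.7167 − 1.1) = 27.3 × -0.3833 = -10.464 cmH2O.
Original PIP = 515/27.1 + 27.3×1.1 + 2 = 51.034 cmH2O; new PIP = 51.034 + (-10.464) = 40.57 cmH2O.

40.6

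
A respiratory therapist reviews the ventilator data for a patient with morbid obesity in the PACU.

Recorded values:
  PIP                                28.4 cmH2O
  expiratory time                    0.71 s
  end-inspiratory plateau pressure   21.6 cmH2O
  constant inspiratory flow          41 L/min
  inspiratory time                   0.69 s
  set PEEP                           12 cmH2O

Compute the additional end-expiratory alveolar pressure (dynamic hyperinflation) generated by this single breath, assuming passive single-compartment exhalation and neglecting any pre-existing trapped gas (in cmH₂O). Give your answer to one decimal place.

2.2

Flow: 41 L/min ÷ 60 = 0.6833 L/s.
Vt = flow × Ti = 0.6833 L/s × 0.69 s × 1000 mL/L = 471.48 mL.
R = (PIP − Pplat)/V̇ = (28.4 − 21.6) / 0.6833 = 6.8/0.6833 = 9.952 cmH2O·s/L.
C = Vt/(Pplat − PEEP) = 471.48 / (21.6 − 12) = 471.48/9.6 = 49.113 mL/cmH2O.
τ = R × C = 9.952 × 0.04911 L/cmH2O = 0.4887 s.
Fraction remaining = e^(−Te/τ) = e^(−0.71/0.4887) = 0.2339; trapped volume = 471.48 × 0.2339 = 110.28 mL.
Additional alveolar pressure from trapping ≈ V_trapped / C = 110.28 / 49.113 = 2.245 cmH2O.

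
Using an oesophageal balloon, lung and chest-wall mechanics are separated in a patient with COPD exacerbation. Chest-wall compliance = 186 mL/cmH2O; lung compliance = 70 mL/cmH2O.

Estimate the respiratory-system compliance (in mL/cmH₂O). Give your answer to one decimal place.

50.9

Lung and chest wall are elastances in series: 1/Crs = 1/CL + 1/Ccw.
1/Crs = 1/70 + 1/186 = 0.01966.
Crs = 50.865 mL/cmH2O.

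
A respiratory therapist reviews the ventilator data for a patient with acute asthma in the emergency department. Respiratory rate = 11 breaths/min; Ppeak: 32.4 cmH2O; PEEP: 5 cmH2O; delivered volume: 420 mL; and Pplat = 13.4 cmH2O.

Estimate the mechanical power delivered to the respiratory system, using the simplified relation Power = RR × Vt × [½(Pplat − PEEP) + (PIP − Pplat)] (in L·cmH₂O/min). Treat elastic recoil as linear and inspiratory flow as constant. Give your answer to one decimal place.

107.2

Per-breath work = Vt × [½(Pplat−PEEP) + (PIP−Pplat)] = 0.420 × [0.5×8.4 + 19.0] = 0.420 × 23.2 = 9.744 L·cmH2O.
Power = 11 × 9.744 = 107.18 L·cmH2O/min.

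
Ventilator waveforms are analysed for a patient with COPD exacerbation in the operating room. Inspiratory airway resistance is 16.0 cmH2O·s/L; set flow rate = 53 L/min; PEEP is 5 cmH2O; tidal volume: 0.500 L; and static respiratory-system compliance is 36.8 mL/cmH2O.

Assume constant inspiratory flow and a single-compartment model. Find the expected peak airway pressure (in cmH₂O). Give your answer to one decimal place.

32.7

Flow: 53 L/min ÷ 60 = 0.8833 L/s.
Equation of motion (constant flow): PIP = Vt/C + R·V̇ + PEEP.
PIP = 500/36.8 + 16.0×0.8833 + 5 = 13.587 + 14.133 + 5 = 32.72 cmH2O.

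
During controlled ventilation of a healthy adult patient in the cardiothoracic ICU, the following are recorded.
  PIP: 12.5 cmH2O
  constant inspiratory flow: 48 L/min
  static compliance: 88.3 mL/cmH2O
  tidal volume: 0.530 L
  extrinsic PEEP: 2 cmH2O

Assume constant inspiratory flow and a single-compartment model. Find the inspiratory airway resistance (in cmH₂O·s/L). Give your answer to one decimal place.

5.6

Flow: 48 L/min ÷ 60 = 0.8 L/s.
Equation of motion (constant flow): PIP = Vt/C + R·V̇ + PEEP.
R·V̇ = PIP − Vt/C − PEEP = 12.5 − 530/88.3 − 2 = 12.5 − 6.002 − 2 = 4.498 cmH2O.
R = 4.498 / 0.8 = 5.623 cmH2O·s/L.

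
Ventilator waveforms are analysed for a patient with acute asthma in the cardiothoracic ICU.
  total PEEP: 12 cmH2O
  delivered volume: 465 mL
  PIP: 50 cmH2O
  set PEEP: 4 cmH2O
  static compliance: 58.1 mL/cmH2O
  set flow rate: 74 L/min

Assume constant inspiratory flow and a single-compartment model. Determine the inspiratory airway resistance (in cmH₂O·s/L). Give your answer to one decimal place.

Flow: 74 L/min ÷ 60 = 1.2333 L/s.
Total PEEP = 12 cmH2O (set 4 + intrinsic 8); this is the baseline alveolar pressure.
Equation of motion (constant flow): PIP = Vt/C + R·V̇ + PEEP.
R·V̇ = PIP − Vt/C − PEEP = 50 − 465/58.1 − 12 = 50 − 8.003 − 12 = 29.997 cmH2O.
R = 29.997 / 1.2333 = 24.323 cmH2O·s/L.

24.3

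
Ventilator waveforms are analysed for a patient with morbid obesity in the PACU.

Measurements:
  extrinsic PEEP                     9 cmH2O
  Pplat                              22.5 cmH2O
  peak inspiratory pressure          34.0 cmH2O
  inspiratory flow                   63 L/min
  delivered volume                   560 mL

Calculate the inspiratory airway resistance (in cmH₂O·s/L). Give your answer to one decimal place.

11.0

Flow: 63 L/min ÷ 60 = 1.05 L/s.
Raw = (PIP − Pplat) / flow = (34.0 − 22.5) / 1.05 = 11.5 / 1.05 = 10.952 cmH2O·s/L.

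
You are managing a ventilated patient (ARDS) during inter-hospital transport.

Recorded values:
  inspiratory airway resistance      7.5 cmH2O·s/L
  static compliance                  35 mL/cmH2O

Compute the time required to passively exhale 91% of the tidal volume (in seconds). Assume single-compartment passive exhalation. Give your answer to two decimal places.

τ = R × C = 7.5 × 35 mL/cmH2O = 7.5 × 0.035 L/cmH2O = 0.2625 s.
Exhaled fraction f = 1 − e^(−t/τ) → t = −τ·ln(1 − f) = −0.2625·ln(0.09) = 0.6321 s.

0.63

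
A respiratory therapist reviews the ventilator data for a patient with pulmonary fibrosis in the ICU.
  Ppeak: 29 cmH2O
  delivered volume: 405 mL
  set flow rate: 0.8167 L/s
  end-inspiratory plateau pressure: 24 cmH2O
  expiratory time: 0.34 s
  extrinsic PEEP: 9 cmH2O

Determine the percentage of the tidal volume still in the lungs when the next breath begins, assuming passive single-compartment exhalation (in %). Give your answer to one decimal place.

R = (PIP − Pplat)/V̇ = (29 − 24) / 0.8167 = 5.0/0.8167 = 6.122 cmH2O·s/L.
C = Vt/(Pplat − PEEP) = 405.0 / (24 − 9) = 405.0/15.0 = 27.0 mL/cmH2O.
τ = R × C = 6.122 × 0.027 L/cmH2O = 0.1653 s.
Fraction remaining at end-expiration = e^(−Te/τ) = e^(−0.34/0.1653) = 0.1279 → 12.79%.

12.8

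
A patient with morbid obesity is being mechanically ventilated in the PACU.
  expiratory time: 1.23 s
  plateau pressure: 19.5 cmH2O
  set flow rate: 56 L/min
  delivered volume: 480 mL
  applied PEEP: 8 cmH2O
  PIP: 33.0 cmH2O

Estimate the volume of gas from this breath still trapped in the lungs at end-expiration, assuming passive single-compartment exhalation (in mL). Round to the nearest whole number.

Flow: 56 L/min ÷ 60 = 0.9333 L/s.
R = (PIP − Pplat)/V̇ = (33.0 − 19.5) / 0.9333 = 13.5/0.9333 = 14.465 cmH2O·s/L.
C = Vt/(Pplat − PEEP) = 480.0 / (19.5 − 8) = 480.0/11.5 = 41.739 mL/cmH2O.
τ = R × C = 14.465 × 0.04174 L/cmH2O = 0.6038 s.
Fraction remaining = e^(−Te/τ) = e^(−1.23/0.6038) = 0.1304.
Trapped volume = 480.0 × 0.1304 = 62.592 mL.

63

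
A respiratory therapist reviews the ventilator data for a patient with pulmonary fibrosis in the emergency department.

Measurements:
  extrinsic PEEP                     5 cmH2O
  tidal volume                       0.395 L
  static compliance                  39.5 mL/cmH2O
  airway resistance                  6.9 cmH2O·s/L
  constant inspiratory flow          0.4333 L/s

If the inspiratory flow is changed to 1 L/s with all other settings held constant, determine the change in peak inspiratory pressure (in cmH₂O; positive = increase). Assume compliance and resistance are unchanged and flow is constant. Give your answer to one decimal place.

PIP = Vt/C + R·V̇ + PEEP (constant-flow equation of motion).
Only the resistive term changes: ΔPIP = R × ΔV̇ = 6.9 × (1 − 0.4333) = 6.9 × 0.5667 = 3.91 cmH2O.

3.9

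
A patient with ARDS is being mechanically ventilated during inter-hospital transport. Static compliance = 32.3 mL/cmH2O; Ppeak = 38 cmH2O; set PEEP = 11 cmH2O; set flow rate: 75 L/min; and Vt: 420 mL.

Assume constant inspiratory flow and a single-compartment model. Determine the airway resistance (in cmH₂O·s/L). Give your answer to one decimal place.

11.2

Flow: 75 L/min ÷ 60 = 1.25 L/s.
Equation of motion (constant flow): PIP = Vt/C + R·V̇ + PEEP.
R·V̇ = PIP − Vt/C − PEEP = 38 − 420/32.3 − 11 = 38 − 13.003 − 11 = 13.997 cmH2O.
R = 13.997 / 1.25 = 11.198 cmH2O·s/L.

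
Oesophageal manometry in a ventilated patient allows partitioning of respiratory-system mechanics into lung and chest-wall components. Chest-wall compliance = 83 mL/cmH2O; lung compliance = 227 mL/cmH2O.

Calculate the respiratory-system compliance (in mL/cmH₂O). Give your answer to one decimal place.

60.8

Lung and chest wall are elastances in series: 1/Crs = 1/CL + 1/Ccw.
1/Crs = 1/227 + 1/83 = 0.01645.
Crs = 60.79 mL/cmH2O.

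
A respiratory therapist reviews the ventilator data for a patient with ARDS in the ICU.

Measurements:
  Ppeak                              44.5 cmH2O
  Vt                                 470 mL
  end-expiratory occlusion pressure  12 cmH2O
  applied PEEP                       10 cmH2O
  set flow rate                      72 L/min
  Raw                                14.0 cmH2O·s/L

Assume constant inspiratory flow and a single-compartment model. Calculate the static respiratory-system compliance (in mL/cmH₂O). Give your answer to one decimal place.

Flow: 72 L/min ÷ 60 = 1.2 L/s.
Total PEEP = 12 cmH2O (set 10 + intrinsic 2); this is the baseline alveolar pressure.
Equation of motion (constant flow): PIP = Vt/C + R·V̇ + PEEP.
Vt/C = PIP − R·V̇ − PEEP = 44.5 − 14.0×1.2 − 12 = 44.5 − 16.8 − 12 = 15.7 cmH2O.
C = Vt / 15.7 = 470 / 15.7 = 29.936 mL/cmH2O.

29.9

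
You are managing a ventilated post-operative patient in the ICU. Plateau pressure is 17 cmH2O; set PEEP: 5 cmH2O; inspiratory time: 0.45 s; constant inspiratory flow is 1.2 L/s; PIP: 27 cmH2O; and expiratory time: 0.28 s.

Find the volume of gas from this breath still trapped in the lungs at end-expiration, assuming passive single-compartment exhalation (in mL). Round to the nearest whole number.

256

Vt = flow × Ti = 1.2 L/s × 0.45 s × 1000 mL/L = 540.0 mL.
R = (PIP − Pplat)/V̇ = (27 − 17) / 1.2 = 10.0/1.2 = 8.333 cmH2O·s/L.
C = Vt/(Pplat − PEEP) = 540.0 / (17 − 5) = 540.0/12.0 = 45.0 mL/cmH2O.
τ = R × C = 8.333 × 0.045 L/cmH2O = 0.375 s.
Fraction remaining = e^(−Te/τ) = e^(−0.28/0.375) = 0.4739.
Trapped volume = 540.0 × 0.4739 = 255.91 mL.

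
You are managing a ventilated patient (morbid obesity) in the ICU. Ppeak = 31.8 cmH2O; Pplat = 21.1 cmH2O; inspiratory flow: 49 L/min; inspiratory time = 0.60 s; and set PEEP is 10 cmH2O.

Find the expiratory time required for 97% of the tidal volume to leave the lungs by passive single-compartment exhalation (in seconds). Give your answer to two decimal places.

2.03

Flow: 49 L/min ÷ 60 = 0.8167 L/s.
Vt = flow × Ti = 0.8167 L/s × 0.60 s × 1000 mL/L = 490.02 mL.
R = (PIP − Pplat)/V̇ = (31.8 − 21.1) / 0.8167 = 10.7/0.8167 = 13.102 cmH2O·s/L.
C = Vt/(Pplat − PEEP) = 490.02 / (21.1 − 10) = 490.02/11.1 = 44.146 mL/cmH2O.
τ = R × C = 13.102 × 0.04415 L/cmH2O = 0.5785 s.
t = −τ·ln(1 − 0.97) = −0.5785·ln(0.03) = 2.029 s.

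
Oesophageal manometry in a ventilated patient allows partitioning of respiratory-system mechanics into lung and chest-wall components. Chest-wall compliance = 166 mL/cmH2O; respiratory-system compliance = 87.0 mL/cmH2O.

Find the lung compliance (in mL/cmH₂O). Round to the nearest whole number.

183

1/CL = 1/Crs − 1/Ccw.
1/CL = 1/87.0 − 1/166 = 0.00547.
CL = 182.82 mL/cmH2O.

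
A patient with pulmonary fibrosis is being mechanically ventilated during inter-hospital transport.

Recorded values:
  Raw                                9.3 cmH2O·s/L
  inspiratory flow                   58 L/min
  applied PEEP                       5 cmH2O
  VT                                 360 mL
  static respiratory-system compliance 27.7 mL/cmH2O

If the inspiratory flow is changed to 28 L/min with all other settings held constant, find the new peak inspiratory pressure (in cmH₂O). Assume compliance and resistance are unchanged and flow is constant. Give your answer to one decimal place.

Flow: 58 L/min ÷ 60 = 0.9667 L/s.
New flow: 28 L/min ÷ 60 = 0.4667 L/s.
PIP = Vt/C + R·V̇ + PEEP (constant-flow equation of motion).
Only the resistive term changes: ΔPIP = R × ΔV̇ = 9.3 × (0.4667 − 0.9667) = 9.3 × -0.5 = -4.65 cmH2O.
Original PIP = 360/27.7 + 9.3×0.9667 + 5 = 26.987 cmH2O; new PIP = 26.987 + (-4.65) = 22.337 cmH2O.

22.3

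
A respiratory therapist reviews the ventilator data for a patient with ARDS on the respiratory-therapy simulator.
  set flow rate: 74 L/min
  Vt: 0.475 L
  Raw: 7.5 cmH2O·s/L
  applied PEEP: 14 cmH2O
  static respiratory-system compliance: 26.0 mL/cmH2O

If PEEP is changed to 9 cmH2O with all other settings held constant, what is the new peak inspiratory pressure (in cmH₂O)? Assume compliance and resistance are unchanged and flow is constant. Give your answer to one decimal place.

Flow: 74 L/min ÷ 60 = 1.2333 L/s.
PIP = Vt/C + R·V̇ + PEEP (constant-flow equation of motion).
Only the baseline term changes: ΔPIP = ΔPEEP = 9 − 14 = -5.0 cmH2O.
Original PIP = 475/26.0 + 7.5×1.2333 + 14 = 41.519 cmH2O; new PIP = 41.519 + (-5.0) = 36.519 cmH2O.

36.5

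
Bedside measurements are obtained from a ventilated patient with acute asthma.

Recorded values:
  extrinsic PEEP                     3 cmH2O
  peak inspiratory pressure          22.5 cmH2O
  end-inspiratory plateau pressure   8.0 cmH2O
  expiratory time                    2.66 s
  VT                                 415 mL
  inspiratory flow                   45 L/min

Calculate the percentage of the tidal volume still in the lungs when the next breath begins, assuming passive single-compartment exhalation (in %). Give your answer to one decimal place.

19.1

Flow: 45 L/min ÷ 60 = 0.75 L/s.
R = (PIP − Pplat)/V̇ = (22.5 − 8.0) / 0.75 = 14.5/0.75 = 19.333 cmH2O·s/L.
C = Vt/(Pplat − PEEP) = 415.0 / (8.0 − 3) = 415.0/5.0 = 83.0 mL/cmH2O.
τ = R × C = 19.333 × 0.083 L/cmH2O = 1.605 s.
Fraction remaining at end-expiration = e^(−Te/τ) = e^(−2.66/1.605) = 0.1906 → 19.06%.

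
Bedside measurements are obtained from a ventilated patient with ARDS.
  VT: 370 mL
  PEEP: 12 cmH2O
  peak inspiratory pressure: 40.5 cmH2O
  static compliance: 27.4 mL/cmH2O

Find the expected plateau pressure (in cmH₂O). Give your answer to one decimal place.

25.5

Pplat = PEEP + Vt / Cstat = 12 + 370 / 27.4 = 12 + 13.504 = 25.504 cmH2O.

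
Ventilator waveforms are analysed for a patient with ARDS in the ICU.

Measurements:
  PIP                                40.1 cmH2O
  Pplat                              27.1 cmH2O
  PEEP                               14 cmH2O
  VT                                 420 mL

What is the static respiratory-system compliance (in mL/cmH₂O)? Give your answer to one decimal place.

32.1

Cstat = Vt / (Pplat − PEEP) = 420 / (27.1 − 14) = 420 / 13.1 = 32.061 mL/cmH2O.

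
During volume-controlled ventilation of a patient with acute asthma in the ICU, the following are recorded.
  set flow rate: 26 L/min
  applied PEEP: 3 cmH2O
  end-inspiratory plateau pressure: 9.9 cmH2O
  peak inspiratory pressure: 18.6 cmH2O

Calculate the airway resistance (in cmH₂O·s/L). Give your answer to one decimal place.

Flow: 26 L/min ÷ 60 = 0.4333 L/s.
Raw = (PIP − Pplat) / flow = (18.6 − 9.9) / 0.4333 = 8.7 / 0.4333 = 20.078 cmH2O·s/L.

20.1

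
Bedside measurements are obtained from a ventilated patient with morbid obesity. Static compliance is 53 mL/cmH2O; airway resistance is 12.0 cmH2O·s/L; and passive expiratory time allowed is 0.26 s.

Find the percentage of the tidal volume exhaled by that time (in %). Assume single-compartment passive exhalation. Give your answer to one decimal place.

τ = R × C = 12.0 × 53 mL/cmH2O = 12.0 × 0.053 L/cmH2O = 0.636 s.
Passive exhalation: V(t)/V₀ = e^(−t/τ) = e^(−0.26/0.636) = 0.6644.
Fraction exhaled = 1 − 0.6644 = 0.3356 → 33.56%.

33.6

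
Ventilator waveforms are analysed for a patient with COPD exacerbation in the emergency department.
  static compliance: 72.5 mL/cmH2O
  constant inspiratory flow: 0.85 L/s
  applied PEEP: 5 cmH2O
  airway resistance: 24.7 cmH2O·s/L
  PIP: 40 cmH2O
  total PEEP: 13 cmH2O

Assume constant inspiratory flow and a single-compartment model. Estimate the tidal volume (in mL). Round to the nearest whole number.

Total PEEP = 13 cmH2O (set 5 + intrinsic 8); this is the baseline alveolar pressure.
Equation of motion (constant flow): PIP = Vt/C + R·V̇ + PEEP.
Vt/C = PIP − R·V̇ − PEEP = 40 − 20.995 − 13 = 6.005 cmH2O.
Vt = C × 6.005 = 72.5 × 6.005 = 435.36 mL.

435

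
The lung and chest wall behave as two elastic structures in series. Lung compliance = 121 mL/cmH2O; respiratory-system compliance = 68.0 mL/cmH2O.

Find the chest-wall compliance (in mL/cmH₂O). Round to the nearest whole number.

1/Ccw = 1/Crs − 1/CL.
1/Ccw = 1/68.0 − 1/121 = 0.006441.
Ccw = 155.26 mL/cmH2O.

155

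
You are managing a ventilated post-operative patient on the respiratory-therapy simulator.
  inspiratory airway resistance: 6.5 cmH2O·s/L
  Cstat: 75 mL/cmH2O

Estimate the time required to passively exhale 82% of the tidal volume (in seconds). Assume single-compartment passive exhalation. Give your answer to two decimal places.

0.84

τ = R × C = 6.5 × 75 mL/cmH2O = 6.5 × 0.075 L/cmH2O = 0.4875 s.
Exhaled fraction f = 1 − e^(−t/τ) → t = −τ·ln(1 − f) = −0.4875·ln(0.18) = 0.836 s.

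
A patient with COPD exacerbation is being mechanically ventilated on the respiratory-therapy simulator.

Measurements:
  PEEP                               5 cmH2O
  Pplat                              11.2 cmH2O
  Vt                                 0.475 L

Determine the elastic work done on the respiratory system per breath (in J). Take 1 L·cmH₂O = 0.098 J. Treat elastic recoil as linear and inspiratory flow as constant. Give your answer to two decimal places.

0.14

Elastic work ≈ ½ × (Pplat − PEEP) × Vt = 0.5 × (11.2 − 5) × 0.475 L = 0.5 × 6.2 × 0.475 = 1.473 L·cmH2O.
× 0.098 J/(L·cmH2O) → 0.1444 J.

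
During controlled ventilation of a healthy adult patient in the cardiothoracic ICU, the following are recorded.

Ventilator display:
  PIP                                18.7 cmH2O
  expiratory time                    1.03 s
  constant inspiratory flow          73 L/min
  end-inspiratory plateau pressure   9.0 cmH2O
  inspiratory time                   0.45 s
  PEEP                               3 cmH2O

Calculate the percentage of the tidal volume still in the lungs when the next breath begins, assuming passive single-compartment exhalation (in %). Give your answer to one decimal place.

Flow: 73 L/min ÷ 60 = 1.2167 L/s.
Vt = flow × Ti = 1.2167 L/s × 0.45 s × 1000 mL/L = 547.52 mL.
R = (PIP − Pplat)/V̇ = (18.7 − 9.0) / 1.2167 = 9.7/1.2167 = 7.972 cmH2O·s/L.
C = Vt/(Pplat − PEEP) = 547.52 / (9.0 − 3) = 547.52/6.0 = 91.253 mL/cmH2O.
τ = R × C = 7.972 × 0.09125 L/cmH2O = 0.7274 s.
Fraction remaining at end-expiration = e^(−Te/τ) = e^(−1.03/0.7274) = 0.2427 → 24.27%.

24.3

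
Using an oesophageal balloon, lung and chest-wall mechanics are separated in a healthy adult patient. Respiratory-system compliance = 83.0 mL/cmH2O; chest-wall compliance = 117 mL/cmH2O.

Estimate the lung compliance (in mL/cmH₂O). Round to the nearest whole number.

1/CL = 1/Crs − 1/Ccw.
1/CL = 1/83.0 − 1/117 = 0.003501.
CL = 285.63 mL/cmH2O.

286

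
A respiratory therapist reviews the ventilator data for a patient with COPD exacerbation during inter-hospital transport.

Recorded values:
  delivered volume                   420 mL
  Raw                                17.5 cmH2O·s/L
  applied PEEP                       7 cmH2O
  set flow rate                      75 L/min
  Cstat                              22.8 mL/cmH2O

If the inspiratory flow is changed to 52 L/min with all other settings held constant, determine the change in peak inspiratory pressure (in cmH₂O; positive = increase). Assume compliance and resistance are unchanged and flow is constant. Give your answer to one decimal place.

Flow: 75 L/min ÷ 60 = 1.25 L/s.
New flow: 52 L/min ÷ 60 = 0.8667 L/s.
PIP = Vt/C + R·V̇ + PEEP (constant-flow equation of motion).
Only the resistive term changes: ΔPIP = R × ΔV̇ = 17.5 × (0.8667 − 1.25) = 17.5 × -0.3833 = -6.708 cmH2O.

-6.7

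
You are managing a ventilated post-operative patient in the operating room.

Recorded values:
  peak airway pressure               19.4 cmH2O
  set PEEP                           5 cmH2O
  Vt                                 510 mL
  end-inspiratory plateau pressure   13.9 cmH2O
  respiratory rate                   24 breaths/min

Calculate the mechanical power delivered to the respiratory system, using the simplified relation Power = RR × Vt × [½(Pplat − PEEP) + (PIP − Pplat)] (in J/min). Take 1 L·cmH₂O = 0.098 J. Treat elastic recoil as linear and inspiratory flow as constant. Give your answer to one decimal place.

11.9

Per-breath work = Vt × [½(Pplat−PEEP) + (PIP−Pplat)] = 0.510 × [0.5×8.9 + 5.5] = 0.510 × 9.95 = 5.075 L·cmH2O.
Power = 24 × 5.075 = 121.8 L·cmH2O/min.
× 0.098 J/(L·cmH2O) → 11.936 J/min.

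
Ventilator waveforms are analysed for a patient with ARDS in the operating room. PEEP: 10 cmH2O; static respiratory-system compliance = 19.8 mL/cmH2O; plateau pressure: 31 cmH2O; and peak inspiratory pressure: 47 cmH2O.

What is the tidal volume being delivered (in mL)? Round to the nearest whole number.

416

Vt = Cstat × (Pplat − PEEP) = 19.8 × (31 − 10) = 19.8 × 21.0 = 415.8 mL.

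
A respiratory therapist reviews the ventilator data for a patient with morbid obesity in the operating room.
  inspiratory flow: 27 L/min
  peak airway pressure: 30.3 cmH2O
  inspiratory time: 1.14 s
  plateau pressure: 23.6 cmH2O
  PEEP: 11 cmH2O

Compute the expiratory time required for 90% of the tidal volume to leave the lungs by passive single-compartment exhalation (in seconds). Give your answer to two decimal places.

1.40

Flow: 27 L/min ÷ 60 = 0.45 L/s.
Vt = flow × Ti = 0.45 L/s × 1.14 s × 1000 mL/L = 513.0 mL.
R = (PIP − Pplat)/V̇ = (30.3 − 23.6) / 0.45 = 6.7/0.45 = 14.889 cmH2O·s/L.
C = Vt/(Pplat − PEEP) = 513.0 / (23.6 − 11) = 513.0/12.6 = 40.714 mL/cmH2O.
τ = R × C = 14.889 × 0.04071 L/cmH2O = 0.6061 s.
t = −τ·ln(1 − 0.90) = −0.6061·ln(0.1) = 1.396 s.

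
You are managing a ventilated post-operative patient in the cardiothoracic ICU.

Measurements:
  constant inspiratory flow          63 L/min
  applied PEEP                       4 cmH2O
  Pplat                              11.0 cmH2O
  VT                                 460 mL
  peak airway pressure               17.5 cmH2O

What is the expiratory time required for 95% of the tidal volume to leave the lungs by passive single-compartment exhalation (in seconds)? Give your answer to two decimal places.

Flow: 63 L/min ÷ 60 = 1.05 L/s.
R = (PIP − Pplat)/V̇ = (17.5 − 11.0) / 1.05 = 6.5/1.05 = 6.19 cmH2O·s/L.
C = Vt/(Pplat − PEEP) = 460.0 / (11.0 − 4) = 460.0/7.0 = 65.714 mL/cmH2O.
τ = R × C = 6.19 × 0.06571 L/cmH2O = 0.4067 s.
t = −τ·ln(1 − 0.95) = −0.4067·ln(0.05) = 1.218 s.

1.22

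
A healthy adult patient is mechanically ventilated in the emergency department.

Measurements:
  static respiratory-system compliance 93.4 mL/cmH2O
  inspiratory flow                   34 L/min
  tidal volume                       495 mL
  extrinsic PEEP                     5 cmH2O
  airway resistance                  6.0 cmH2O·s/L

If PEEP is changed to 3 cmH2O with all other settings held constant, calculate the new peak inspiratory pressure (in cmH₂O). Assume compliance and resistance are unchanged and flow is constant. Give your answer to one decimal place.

Flow: 34 L/min ÷ 60 = 0.5667 L/s.
PIP = Vt/C + R·V̇ + PEEP (constant-flow equation of motion).
Only the baseline term changes: ΔPIP = ΔPEEP = 3 − 5 = -2.0 cmH2O.
Original PIP = 495/93.4 + 6.0×0.5667 + 5 = 13.7 cmH2O; new PIP = 13.7 + (-2.0) = 11.7 cmH2O.

11.7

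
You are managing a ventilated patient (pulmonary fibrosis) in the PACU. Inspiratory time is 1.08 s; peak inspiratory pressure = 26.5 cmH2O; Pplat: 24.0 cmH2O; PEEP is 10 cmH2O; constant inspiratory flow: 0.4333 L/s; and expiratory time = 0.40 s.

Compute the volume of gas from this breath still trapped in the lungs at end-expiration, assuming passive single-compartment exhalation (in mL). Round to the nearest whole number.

59

Vt = flow × Ti = 0.4333 L/s × 1.08 s × 1000 mL/L = 467.96 mL.
R = (PIP − Pplat)/V̇ = (26.5 − 24.0) / 0.4333 = 2.5/0.4333 = 5.77 cmH2O·s/L.
C = Vt/(Pplat − PEEP) = 467.96 / (24.0 − 10) = 467.96/14.0 = 33.426 mL/cmH2O.
τ = R × C = 5.77 × 0.03343 L/cmH2O = 0.1929 s.
Fraction remaining = e^(−Te/τ) = e^(−0.40/0.1929) = 0.1257.
Trapped volume = 467.96 × 0.1257 = 58.823 mL.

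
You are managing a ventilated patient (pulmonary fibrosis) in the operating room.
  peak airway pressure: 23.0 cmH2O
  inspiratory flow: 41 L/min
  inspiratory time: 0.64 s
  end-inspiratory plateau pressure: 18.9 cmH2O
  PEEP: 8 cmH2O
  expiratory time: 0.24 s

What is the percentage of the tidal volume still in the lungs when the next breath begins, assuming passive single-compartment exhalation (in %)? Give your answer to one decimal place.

36.9

Flow: 41 L/min ÷ 60 = 0.6833 L/s.
Vt = flow × Ti = 0.6833 L/s × 0.64 s × 1000 mL/L = 437.31 mL.
R = (PIP − Pplat)/V̇ = (23.0 − 18.9) / 0.6833 = 4.1/0.6833 = 6.0 cmH2O·s/L.
C = Vt/(Pplat − PEEP) = 437.31 / (18.9 − 8) = 437.31/10.9 = 40.12 mL/cmH2O.
τ = R × C = 6.0 × 0.04012 L/cmH2O = 0.2407 s.
Fraction remaining at end-expiration = e^(−Te/τ) = e^(−0.24/0.2407) = 0.369 → 36.9%.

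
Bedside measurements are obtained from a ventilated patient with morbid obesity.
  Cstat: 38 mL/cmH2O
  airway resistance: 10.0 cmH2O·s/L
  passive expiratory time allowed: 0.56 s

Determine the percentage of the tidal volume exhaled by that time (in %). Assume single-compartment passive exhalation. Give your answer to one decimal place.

77.1

τ = R × C = 10.0 × 38 mL/cmH2O = 10.0 × 0.038 L/cmH2O = 0.38 s.
Passive exhalation: V(t)/V₀ = e^(−t/τ) = e^(−0.56/0.38) = 0.2291.
Fraction exhaled = 1 − 0.2291 = 0.7709 → 77.09%.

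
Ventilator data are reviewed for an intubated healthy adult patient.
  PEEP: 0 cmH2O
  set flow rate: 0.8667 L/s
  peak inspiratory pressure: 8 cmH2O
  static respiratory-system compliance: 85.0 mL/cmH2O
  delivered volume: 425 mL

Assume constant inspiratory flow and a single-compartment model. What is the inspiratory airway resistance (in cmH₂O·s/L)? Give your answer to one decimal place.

3.5

Equation of motion (constant flow): PIP = Vt/C + R·V̇ + PEEP.
R·V̇ = PIP − Vt/C − PEEP = 8 − 425/85.0 − 0 = 8 − 5.0 − 0 = 3.0 cmH2O.
R = 3.0 / 0.8667 = 3.461 cmH2O·s/L.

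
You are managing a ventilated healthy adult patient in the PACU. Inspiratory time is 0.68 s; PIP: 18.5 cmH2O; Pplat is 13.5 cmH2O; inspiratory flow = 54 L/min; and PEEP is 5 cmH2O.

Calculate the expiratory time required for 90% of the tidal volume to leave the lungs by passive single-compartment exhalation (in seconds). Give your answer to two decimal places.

Flow: 54 L/min ÷ 60 = 0.9 L/s.
Vt = flow × Ti = 0.9 L/s × 0.68 s × 1000 mL/L = 612.0 mL.
R = (PIP − Pplat)/V̇ = (18.5 − 13.5) / 0.9 = 5.0/0.9 = 5.556 cmH2O·s/L.
C = Vt/(Pplat − PEEP) = 612.0 / (13.5 − 5) = 612.0/8.5 = 72.0 mL/cmH2O.
τ = R × C = 5.556 × 0.072 L/cmH2O = 0.4 s.
t = −τ·ln(1 − 0.90) = −0.4·ln(0.1) = 0.921 s.

0.92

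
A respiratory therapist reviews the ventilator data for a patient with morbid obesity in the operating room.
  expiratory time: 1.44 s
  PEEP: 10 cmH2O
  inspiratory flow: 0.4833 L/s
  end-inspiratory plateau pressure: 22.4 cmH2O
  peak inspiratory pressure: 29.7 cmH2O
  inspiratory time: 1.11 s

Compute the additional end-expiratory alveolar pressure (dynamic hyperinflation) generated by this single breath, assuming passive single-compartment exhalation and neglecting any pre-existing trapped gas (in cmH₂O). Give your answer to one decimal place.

1.4

Vt = flow × Ti = 0.4833 L/s × 1.11 s × 1000 mL/L = 536.46 mL.
R = (PIP − Pplat)/V̇ = (29.7 − 22.4) / 0.4833 = 7.3/0.4833 = 15.104 cmH2O·s/L.
C = Vt/(Pplat − PEEP) = 536.46 / (22.4 − 10) = 536.46/12.4 = 43.263 mL/cmH2O.
τ = R × C = 15.104 × 0.04326 L/cmH2O = 0.6534 s.
Fraction remaining = e^(−Te/τ) = e^(−1.44/0.6534) = 0.1104; trapped volume = 536.46 × 0.1104 = 59.225 mL.
Additional alveolar pressure from trapping ≈ V_trapped / C = 59.225 / 43.263 = 1.369 cmH2O.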